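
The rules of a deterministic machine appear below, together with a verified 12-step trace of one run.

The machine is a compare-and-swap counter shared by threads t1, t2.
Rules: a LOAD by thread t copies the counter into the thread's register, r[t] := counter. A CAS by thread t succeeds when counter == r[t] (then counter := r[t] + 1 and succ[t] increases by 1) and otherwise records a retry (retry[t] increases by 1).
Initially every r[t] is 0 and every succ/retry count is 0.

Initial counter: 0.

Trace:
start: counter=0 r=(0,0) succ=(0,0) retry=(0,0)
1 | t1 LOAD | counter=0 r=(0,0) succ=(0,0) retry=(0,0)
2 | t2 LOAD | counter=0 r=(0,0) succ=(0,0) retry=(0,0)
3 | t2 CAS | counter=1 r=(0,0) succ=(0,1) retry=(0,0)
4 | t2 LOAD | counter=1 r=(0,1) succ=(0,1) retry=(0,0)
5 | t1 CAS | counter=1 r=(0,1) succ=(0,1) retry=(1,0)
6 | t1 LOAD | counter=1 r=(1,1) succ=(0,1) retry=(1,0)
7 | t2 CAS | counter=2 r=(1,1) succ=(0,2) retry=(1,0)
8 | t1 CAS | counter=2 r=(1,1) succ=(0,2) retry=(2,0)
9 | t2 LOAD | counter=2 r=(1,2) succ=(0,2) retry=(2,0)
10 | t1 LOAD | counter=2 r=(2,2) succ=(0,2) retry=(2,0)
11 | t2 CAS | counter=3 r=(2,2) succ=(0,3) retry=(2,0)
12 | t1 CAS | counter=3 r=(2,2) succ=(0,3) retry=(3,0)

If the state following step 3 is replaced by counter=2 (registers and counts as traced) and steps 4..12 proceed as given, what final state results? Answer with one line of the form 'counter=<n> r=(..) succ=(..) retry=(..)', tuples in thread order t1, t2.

counter=4 r=(3,3) succ=(0,3) retry=(3,0)

state after step 3 := counter=2 r=(0,0) succ=(0,1) retry=(0,0)
4 | t2 LOAD | counter=2 r=(0,2) succ=(0,1) retry=(0,0)
5 | t1 CAS | counter=2 r=(0,2) succ=(0,1) retry=(1,0)
6 | t1 LOAD | counter=2 r=(2,2) succ=(0,1) retry=(1,0)
7 | t2 CAS | counter=3 r=(2,2) succ=(0,2) retry=(1,0)
8 | t1 CAS | counter=3 r=(2,2) succ=(0,2) retry=(2,0)
9 | t2 LOAD | counter=3 r=(2,3) succ=(0,2) retry=(2,0)
10 | t1 LOAD | counter=3 r=(3,3) succ=(0,2) retry=(2,0)
11 | t2 CAS | counter=4 r=(3,3) succ=(0,3) retry=(2,0)
12 | t1 CAS | counter=4 r=(3,3) succ=(0,3) retry=(3,0)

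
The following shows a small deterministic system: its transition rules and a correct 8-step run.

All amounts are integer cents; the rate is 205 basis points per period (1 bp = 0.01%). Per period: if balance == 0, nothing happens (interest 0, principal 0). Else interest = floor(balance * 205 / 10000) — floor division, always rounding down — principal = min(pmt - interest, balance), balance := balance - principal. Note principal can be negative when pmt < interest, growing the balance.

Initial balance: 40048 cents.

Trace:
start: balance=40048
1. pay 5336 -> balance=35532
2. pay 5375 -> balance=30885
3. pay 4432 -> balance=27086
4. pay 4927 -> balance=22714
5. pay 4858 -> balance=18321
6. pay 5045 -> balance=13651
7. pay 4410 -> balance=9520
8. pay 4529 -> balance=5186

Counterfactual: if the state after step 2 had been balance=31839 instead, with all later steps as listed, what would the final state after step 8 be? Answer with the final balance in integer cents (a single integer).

6263

state after step 2 := balance=31839
3. pay 4432 -> balance=28059
4. pay 4927 -> balance=23707
5. pay 4858 -> balance=19334
6. pay 5045 -> balance=14685
7. pay 4410 -> balance=10576
8. pay 4529 -> balance=6263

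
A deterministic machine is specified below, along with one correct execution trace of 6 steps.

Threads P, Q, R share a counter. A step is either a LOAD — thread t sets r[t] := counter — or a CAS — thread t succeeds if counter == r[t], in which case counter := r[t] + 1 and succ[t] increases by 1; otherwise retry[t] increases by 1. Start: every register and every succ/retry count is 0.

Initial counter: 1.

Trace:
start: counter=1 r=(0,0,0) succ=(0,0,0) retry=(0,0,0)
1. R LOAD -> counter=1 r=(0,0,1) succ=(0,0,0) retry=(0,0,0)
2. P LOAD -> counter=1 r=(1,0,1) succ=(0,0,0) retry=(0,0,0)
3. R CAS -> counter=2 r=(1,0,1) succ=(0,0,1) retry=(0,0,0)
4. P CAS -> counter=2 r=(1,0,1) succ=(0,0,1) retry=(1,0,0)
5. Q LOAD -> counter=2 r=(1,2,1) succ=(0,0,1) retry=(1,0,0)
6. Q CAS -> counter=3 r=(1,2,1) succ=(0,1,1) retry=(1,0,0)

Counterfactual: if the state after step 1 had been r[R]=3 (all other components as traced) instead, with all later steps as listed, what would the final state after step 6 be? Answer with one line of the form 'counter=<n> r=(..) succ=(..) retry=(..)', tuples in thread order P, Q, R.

counter=3 r=(1,2,3) succ=(1,1,0) retry=(0,0,1)

state after step 1 := counter=1 r=(0,0,3) succ=(0,0,0) retry=(0,0,0)
2. P LOAD -> counter=1 r=(1,0,3) succ=(0,0,0) retry=(0,0,0)
3. R CAS -> counter=1 r=(1,0,3) succ=(0,0,0) retry=(0,0,1)
4. P CAS -> counter=2 r=(1,0,3) succ=(1,0,0) retry=(0,0,1)
5. Q LOAD -> counter=2 r=(1,2,3) succ=(1,0,0) retry=(0,0,1)
6. Q CAS -> counter=3 r=(1,2,3) succ=(1,1,0) retry=(0,0,1)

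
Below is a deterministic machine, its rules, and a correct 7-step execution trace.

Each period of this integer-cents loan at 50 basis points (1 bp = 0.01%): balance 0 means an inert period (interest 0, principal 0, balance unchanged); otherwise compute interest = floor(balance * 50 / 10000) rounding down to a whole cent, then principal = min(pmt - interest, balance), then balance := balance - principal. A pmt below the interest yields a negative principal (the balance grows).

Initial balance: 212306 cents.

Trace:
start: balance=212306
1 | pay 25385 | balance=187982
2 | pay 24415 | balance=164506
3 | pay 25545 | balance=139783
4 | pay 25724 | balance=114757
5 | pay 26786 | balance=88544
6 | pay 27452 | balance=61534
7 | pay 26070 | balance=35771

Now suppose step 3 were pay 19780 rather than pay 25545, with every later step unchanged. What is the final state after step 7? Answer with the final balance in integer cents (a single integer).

41652

(re-executing from step 3 with the substitution; state before step 3: balance=164506)
3 | pay 19780 | balance=145548
4 | pay 25724 | balance=120551
5 | pay 26786 | balance=94367
6 | pay 27452 | balance=67386
7 | pay 26070 | balance=41652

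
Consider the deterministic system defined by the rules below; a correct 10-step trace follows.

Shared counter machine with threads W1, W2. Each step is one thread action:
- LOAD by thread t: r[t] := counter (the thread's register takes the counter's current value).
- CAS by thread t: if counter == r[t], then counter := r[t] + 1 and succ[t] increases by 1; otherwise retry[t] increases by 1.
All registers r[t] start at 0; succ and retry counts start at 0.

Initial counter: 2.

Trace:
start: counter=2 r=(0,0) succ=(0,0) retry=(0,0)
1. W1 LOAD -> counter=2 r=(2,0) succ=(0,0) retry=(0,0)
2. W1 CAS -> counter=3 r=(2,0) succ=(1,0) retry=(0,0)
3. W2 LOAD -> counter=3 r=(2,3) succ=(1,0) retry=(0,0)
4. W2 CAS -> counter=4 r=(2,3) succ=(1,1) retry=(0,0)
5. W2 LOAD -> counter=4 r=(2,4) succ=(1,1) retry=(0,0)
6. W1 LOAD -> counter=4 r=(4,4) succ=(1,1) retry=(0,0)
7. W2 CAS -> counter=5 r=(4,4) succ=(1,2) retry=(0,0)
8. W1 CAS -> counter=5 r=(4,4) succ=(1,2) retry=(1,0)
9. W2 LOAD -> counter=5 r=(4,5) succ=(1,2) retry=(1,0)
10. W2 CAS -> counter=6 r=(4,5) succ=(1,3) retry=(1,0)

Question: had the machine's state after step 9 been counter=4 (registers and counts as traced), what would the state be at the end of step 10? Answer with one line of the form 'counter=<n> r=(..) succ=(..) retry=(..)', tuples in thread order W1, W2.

state after step 9 := counter=4 r=(4,5) succ=(1,2) retry=(1,0)
10. W2 CAS -> counter=4 r=(4,5) succ=(1,2) retry=(1,1)

counter=4 r=(4,5) succ=(1,2) retry=(1,1)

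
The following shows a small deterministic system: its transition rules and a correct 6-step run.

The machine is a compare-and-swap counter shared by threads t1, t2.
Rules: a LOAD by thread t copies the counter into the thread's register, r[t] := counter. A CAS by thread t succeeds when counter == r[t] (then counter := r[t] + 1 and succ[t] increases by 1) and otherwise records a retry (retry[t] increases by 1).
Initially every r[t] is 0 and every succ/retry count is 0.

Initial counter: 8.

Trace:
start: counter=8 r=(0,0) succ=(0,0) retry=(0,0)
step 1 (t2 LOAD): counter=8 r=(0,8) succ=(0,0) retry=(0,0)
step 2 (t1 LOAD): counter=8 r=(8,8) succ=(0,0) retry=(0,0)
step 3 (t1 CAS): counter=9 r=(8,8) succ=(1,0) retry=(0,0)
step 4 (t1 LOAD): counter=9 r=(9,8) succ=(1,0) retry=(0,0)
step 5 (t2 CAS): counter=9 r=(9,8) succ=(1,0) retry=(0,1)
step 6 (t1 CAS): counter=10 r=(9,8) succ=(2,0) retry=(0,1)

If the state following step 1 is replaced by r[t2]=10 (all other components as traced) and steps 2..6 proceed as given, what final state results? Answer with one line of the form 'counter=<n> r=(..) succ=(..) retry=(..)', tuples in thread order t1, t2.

counter=10 r=(9,10) succ=(2,0) retry=(0,1)

state after step 1 := counter=8 r=(0,10) succ=(0,0) retry=(0,0)
step 2 (t1 LOAD): counter=8 r=(8,10) succ=(0,0) retry=(0,0)
step 3 (t1 CAS): counter=9 r=(8,10) succ=(1,0) retry=(0,0)
step 4 (t1 LOAD): counter=9 r=(9,10) succ=(1,0) retry=(0,0)
step 5 (t2 CAS): counter=9 r=(9,10) succ=(1,0) retry=(0,1)
step 6 (t1 CAS): counter=10 r=(9,10) succ=(2,0) retry=(0,1)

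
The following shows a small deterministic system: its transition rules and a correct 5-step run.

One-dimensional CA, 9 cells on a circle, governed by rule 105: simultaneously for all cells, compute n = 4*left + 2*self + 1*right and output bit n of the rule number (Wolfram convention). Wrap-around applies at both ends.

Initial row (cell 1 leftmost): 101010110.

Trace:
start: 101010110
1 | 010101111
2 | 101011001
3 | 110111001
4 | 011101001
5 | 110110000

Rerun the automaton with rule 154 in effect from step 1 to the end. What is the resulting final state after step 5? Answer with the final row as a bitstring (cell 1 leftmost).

(re-executing steps 1..5 under rule 154; state before step 1: 101010110)
1 | 000000100
2 | 000001010
3 | 000010001
4 | 100101010
5 | 011000000

011000000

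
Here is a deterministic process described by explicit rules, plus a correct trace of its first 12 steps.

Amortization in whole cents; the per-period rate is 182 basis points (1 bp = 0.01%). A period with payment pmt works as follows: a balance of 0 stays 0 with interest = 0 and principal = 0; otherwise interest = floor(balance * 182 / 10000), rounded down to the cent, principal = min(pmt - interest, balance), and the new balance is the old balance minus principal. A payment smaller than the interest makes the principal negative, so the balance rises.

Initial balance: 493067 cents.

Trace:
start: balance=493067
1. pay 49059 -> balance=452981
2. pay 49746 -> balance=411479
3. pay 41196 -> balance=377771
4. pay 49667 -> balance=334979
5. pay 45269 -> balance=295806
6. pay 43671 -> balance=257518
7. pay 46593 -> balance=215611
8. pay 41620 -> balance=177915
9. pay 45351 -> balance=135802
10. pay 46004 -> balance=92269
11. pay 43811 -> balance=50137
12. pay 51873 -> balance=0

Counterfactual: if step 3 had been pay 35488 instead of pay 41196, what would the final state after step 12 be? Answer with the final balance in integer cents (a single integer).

5890

(re-executing from step 3 with the substitution; state before step 3: balance=411479)
3. pay 35488 -> balance=383479
4. pay 49667 -> balance=340791
5. pay 45269 -> balance=301724
6. pay 43671 -> balance=263544
7. pay 46593 -> balance=221747
8. pay 41620 -> balance=184162
9. pay 45351 -> balance=142162
10. pay 46004 -> balance=98745
11. pay 43811 -> balance=56731
12. pay 51873 -> balance=5890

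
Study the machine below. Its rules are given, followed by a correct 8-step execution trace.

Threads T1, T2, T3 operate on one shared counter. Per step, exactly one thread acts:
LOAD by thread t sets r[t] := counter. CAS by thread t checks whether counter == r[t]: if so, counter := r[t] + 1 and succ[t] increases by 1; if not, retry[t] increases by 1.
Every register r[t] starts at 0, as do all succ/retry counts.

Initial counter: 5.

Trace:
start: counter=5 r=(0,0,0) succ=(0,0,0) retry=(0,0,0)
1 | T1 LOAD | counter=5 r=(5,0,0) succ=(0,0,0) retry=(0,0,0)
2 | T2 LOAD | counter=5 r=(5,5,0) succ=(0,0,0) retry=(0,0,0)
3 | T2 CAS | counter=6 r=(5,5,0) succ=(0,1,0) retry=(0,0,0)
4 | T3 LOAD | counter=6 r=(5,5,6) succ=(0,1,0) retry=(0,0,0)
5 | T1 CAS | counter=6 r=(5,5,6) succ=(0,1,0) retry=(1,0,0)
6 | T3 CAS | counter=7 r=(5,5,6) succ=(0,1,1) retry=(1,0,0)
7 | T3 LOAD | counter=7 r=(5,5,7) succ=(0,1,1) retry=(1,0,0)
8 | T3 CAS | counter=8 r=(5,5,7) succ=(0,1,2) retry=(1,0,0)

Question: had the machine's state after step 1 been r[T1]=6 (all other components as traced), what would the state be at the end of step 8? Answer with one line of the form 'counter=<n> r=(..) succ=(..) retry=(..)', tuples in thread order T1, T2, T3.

counter=8 r=(6,5,7) succ=(1,1,1) retry=(0,0,1)

state after step 1 := counter=5 r=(6,0,0) succ=(0,0,0) retry=(0,0,0)
2 | T2 LOAD | counter=5 r=(6,5,0) succ=(0,0,0) retry=(0,0,0)
3 | T2 CAS | counter=6 r=(6,5,0) succ=(0,1,0) retry=(0,0,0)
4 | T3 LOAD | counter=6 r=(6,5,6) succ=(0,1,0) retry=(0,0,0)
5 | T1 CAS | counter=7 r=(6,5,6) succ=(1,1,0) retry=(0,0,0)
6 | T3 CAS | counter=7 r=(6,5,6) succ=(1,1,0) retry=(0,0,1)
7 | T3 LOAD | counter=7 r=(6,5,7) succ=(1,1,0) retry=(0,0,1)
8 | T3 CAS | counter=8 r=(6,5,7) succ=(1,1,1) retry=(0,0,1)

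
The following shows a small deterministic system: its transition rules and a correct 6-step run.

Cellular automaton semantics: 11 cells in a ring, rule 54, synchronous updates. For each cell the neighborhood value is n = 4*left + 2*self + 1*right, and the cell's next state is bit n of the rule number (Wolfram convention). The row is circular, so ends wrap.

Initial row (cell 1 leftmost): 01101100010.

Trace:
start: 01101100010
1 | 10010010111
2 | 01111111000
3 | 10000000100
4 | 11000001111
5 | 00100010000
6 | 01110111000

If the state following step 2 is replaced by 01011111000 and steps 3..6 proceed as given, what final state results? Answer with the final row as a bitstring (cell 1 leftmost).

11000111001

state after step 2 := 01011111000
3 | 11100000100
4 | 00010001111
5 | 10111010000
6 | 11000111001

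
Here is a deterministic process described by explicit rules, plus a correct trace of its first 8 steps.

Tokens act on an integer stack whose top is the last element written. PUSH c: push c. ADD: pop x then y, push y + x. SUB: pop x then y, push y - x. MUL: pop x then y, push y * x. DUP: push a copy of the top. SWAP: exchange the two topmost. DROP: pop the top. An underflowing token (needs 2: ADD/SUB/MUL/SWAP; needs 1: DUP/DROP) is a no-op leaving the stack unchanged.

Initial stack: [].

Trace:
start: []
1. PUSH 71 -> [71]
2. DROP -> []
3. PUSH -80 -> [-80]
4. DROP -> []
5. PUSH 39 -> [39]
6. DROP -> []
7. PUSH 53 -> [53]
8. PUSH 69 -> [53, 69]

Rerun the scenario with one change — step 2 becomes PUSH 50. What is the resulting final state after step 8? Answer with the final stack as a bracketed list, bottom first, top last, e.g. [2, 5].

(re-executing from step 2 with the substitution; state before step 2: [71])
2. PUSH 50 -> [71, 50]
3. PUSH -80 -> [71, 50, -80]
4. DROP -> [71, 50]
5. PUSH 39 -> [71, 50, 39]
6. DROP -> [71, 50]
7. PUSH 53 -> [71, 50, 53]
8. PUSH 69 -> [71, 50, 53, 69]

[71, 50, 53, 69]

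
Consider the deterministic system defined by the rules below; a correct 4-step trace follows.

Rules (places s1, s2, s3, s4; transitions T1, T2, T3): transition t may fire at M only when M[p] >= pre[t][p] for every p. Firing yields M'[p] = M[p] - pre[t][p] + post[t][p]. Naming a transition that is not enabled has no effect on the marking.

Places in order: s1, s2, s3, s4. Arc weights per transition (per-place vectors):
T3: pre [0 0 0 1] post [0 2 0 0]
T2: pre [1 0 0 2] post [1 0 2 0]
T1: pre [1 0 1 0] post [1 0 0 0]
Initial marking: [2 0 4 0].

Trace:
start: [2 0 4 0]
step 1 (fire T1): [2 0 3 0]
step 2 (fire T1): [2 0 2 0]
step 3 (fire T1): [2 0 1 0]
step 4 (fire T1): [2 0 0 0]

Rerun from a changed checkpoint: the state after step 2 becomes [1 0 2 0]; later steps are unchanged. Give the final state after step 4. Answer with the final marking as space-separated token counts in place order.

1 0 0 0

state after step 2 := [1 0 2 0]
step 3 (fire T1): [1 0 1 0]
step 4 (fire T1): [1 0 0 0]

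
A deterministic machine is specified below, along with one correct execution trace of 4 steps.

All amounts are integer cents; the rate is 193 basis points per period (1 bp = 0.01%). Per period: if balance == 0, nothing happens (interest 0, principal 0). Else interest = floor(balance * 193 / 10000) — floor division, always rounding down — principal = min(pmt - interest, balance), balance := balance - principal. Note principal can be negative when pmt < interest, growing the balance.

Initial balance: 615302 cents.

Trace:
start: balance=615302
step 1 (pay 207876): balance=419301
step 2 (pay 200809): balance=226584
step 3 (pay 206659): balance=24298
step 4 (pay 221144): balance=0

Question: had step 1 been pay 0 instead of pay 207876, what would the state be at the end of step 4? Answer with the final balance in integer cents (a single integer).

23768

(re-executing from step 1 with the substitution; state before step 1: balance=615302)
step 1 (pay 0): balance=627177
step 2 (pay 200809): balance=438472
step 3 (pay 206659): balance=240275
step 4 (pay 221144): balance=23768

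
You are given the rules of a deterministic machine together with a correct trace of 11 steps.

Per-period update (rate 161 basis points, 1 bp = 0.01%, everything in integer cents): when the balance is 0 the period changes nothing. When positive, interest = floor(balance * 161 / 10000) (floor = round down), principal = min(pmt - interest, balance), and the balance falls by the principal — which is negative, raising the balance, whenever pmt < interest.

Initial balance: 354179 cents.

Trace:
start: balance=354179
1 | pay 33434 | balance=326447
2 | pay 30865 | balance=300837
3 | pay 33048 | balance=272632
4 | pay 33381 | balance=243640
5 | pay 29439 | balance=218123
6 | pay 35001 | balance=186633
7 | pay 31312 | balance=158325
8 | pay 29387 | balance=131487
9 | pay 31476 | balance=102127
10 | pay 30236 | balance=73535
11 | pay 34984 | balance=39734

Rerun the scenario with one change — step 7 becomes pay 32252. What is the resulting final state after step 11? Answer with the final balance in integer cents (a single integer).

(re-executing from step 7 with the substitution; state before step 7: balance=186633)
7 | pay 32252 | balance=157385
8 | pay 29387 | balance=130531
9 | pay 31476 | balance=101156
10 | pay 30236 | balance=72548
11 | pay 34984 | balance=38732

38732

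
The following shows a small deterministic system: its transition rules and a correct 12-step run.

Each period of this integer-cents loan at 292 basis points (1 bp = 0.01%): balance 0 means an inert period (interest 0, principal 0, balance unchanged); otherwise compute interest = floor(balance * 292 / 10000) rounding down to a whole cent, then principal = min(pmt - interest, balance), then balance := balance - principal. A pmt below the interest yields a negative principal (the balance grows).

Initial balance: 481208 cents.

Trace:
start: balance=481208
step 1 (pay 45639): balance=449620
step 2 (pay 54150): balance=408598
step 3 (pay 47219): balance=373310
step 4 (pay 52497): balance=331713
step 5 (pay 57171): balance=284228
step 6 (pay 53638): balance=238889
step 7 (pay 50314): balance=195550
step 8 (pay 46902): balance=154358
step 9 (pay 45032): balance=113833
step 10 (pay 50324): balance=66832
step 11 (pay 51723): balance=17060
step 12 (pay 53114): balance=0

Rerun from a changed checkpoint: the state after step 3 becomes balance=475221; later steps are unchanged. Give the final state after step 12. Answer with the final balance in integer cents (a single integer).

state after step 3 := balance=475221
step 4 (pay 52497): balance=436600
step 5 (pay 57171): balance=392177
step 6 (pay 53638): balance=349990
step 7 (pay 50314): balance=309895
step 8 (pay 46902): balance=272041
step 9 (pay 45032): balance=234952
step 10 (pay 50324): balance=191488
step 11 (pay 51723): balance=145356
step 12 (pay 53114): balance=96486

96486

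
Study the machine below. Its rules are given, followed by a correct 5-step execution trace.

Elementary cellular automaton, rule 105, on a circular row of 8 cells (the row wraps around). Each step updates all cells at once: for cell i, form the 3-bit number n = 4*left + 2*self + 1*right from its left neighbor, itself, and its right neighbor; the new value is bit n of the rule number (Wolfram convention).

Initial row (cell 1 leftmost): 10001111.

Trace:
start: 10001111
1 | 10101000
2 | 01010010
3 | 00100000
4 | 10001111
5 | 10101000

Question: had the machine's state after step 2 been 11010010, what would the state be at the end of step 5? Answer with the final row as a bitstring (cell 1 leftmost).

state after step 2 := 11010010
3 | 11100001
4 | 00101101
5 | 00011110

00011110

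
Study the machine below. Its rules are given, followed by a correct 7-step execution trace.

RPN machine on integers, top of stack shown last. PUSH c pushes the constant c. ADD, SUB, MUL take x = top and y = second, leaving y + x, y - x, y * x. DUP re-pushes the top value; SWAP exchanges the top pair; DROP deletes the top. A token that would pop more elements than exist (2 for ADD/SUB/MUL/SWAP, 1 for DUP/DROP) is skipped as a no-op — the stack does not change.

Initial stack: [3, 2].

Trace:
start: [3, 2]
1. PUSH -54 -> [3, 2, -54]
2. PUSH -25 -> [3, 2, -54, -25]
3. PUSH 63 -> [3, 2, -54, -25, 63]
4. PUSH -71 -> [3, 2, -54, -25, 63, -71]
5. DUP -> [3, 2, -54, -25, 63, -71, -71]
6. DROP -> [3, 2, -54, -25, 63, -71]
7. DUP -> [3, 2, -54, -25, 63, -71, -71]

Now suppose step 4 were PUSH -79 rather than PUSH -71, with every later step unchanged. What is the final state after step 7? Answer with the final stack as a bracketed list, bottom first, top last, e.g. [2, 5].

[3, 2, -54, -25, 63, -79, -79]

(re-executing from step 4 with the substitution; state before step 4: [3, 2, -54, -25, 63])
4. PUSH -79 -> [3, 2, -54, -25, 63, -79]
5. DUP -> [3, 2, -54, -25, 63, -79, -79]
6. DROP -> [3, 2, -54, -25, 63, -79]
7. DUP -> [3, 2, -54, -25, 63, -79, -79]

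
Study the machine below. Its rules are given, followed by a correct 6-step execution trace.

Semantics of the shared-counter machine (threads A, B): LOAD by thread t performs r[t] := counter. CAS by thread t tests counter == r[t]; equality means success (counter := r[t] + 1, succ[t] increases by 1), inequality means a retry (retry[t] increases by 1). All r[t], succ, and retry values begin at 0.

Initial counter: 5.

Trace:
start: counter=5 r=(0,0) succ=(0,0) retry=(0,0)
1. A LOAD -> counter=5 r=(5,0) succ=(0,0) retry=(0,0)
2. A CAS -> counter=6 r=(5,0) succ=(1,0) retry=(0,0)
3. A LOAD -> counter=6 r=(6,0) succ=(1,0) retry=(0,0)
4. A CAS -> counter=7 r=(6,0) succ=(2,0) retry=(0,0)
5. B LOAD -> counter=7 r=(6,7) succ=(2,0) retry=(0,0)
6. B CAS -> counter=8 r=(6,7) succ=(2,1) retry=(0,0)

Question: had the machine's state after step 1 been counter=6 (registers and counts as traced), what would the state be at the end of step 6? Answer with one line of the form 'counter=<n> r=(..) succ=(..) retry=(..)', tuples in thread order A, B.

state after step 1 := counter=6 r=(5,0) succ=(0,0) retry=(0,0)
2. A CAS -> counter=6 r=(5,0) succ=(0,0) retry=(1,0)
3. A LOAD -> counter=6 r=(6,0) succ=(0,0) retry=(1,0)
4. A CAS -> counter=7 r=(6,0) succ=(1,0) retry=(1,0)
5. B LOAD -> counter=7 r=(6,7) succ=(1,0) retry=(1,0)
6. B CAS -> counter=8 r=(6,7) succ=(1,1) retry=(1,0)

counter=8 r=(6,7) succ=(1,1) retry=(1,0)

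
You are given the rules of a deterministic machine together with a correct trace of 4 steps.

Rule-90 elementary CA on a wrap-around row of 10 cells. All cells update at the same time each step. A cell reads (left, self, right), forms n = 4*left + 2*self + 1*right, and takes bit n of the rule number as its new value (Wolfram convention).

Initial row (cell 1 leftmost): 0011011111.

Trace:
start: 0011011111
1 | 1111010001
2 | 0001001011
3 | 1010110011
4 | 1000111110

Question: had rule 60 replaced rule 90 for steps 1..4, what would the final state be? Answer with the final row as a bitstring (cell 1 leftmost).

(re-executing steps 1..4 under rule 60; state before step 1: 0011011111)
1 | 1010110000
2 | 1111101000
3 | 1000011100
4 | 1100010010

1100010010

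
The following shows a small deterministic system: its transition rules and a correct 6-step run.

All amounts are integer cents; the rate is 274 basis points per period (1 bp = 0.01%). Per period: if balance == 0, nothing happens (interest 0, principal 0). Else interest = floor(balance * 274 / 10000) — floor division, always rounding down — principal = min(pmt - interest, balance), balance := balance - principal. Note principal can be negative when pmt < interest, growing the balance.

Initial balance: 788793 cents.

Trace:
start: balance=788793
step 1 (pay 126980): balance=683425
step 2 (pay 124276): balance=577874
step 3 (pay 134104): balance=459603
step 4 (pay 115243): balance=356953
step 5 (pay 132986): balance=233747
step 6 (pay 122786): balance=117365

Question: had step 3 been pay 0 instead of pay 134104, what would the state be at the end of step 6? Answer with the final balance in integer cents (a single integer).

(re-executing from step 3 with the substitution; state before step 3: balance=577874)
step 3 (pay 0): balance=593707
step 4 (pay 115243): balance=494731
step 5 (pay 132986): balance=375300
step 6 (pay 122786): balance=262797

262797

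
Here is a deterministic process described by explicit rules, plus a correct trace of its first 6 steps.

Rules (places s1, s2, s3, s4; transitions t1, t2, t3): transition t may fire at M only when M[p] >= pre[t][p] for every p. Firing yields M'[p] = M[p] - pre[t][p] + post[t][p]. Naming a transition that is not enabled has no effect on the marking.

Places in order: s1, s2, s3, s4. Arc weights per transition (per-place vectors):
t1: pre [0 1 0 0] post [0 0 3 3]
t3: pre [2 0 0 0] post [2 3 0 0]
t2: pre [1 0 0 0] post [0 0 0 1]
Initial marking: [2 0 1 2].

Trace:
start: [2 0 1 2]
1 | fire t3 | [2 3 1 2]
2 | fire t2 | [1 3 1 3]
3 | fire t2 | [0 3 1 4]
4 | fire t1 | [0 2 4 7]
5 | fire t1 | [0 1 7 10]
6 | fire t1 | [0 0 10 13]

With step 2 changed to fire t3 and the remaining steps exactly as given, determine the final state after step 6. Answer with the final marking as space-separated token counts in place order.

(re-executing from step 2 with the substitution; state before step 2: [2 3 1 2])
2 | fire t3 | [2 6 1 2]
3 | fire t2 | [1 6 1 3]
4 | fire t1 | [1 5 4 6]
5 | fire t1 | [1 4 7 9]
6 | fire t1 | [1 3 10 12]

1 3 10 12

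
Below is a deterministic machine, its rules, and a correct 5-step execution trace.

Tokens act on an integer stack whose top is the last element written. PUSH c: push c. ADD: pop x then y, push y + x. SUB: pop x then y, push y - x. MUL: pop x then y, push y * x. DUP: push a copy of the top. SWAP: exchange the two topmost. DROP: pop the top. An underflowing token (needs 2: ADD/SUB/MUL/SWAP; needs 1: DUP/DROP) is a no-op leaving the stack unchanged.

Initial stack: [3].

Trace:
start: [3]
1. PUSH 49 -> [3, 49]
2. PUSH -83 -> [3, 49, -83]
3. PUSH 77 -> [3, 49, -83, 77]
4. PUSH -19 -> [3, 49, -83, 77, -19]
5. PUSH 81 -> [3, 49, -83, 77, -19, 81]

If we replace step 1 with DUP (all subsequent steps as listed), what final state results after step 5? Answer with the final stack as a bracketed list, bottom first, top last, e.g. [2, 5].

[3, 3, -83, 77, -19, 81]

(re-executing from step 1 with the substitution; state before step 1: [3])
1. DUP -> [3, 3]
2. PUSH -83 -> [3, 3, -83]
3. PUSH 77 -> [3, 3, -83, 77]
4. PUSH -19 -> [3, 3, -83, 77, -19]
5. PUSH 81 -> [3, 3, -83, 77, -19, 81]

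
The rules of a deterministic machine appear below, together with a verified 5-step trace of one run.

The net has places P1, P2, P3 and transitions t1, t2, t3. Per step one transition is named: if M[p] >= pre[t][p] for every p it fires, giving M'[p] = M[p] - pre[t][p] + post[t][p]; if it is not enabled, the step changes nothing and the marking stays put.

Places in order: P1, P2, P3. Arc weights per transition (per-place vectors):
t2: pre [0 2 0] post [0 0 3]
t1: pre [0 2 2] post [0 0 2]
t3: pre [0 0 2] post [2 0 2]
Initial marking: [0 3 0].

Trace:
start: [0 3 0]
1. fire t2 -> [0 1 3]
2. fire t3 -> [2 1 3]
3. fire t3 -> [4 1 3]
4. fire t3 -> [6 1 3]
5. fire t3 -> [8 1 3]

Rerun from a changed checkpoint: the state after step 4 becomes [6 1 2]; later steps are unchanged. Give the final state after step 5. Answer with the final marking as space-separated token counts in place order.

state after step 4 := [6 1 2]
5. fire t3 -> [8 1 2]

8 1 2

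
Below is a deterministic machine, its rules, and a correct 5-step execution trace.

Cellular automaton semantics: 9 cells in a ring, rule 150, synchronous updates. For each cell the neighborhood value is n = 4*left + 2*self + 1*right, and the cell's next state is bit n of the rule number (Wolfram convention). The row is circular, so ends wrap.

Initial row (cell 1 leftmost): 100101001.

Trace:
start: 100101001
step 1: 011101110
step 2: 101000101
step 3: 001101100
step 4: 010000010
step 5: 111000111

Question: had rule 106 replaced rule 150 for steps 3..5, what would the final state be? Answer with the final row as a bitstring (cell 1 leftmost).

(re-executing steps 3..5 under rule 106; state before step 3: 101000101)
step 3: 110001011
step 4: 010010110
step 5: 100101110

100101110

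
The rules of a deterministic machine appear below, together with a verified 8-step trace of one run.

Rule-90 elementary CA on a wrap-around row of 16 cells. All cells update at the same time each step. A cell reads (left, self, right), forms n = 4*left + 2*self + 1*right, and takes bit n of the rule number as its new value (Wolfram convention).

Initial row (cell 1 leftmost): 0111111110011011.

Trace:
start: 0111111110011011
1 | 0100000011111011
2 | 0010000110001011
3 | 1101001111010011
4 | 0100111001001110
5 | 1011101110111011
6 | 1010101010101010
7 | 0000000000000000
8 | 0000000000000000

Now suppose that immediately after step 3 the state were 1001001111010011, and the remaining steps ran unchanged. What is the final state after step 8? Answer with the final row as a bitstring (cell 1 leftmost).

state after step 3 := 1001001111010011
4 | 1110111001001110
5 | 1010101110111010
6 | 0000001010101000
7 | 0000010000000100
8 | 0000101000001010

0000101000001010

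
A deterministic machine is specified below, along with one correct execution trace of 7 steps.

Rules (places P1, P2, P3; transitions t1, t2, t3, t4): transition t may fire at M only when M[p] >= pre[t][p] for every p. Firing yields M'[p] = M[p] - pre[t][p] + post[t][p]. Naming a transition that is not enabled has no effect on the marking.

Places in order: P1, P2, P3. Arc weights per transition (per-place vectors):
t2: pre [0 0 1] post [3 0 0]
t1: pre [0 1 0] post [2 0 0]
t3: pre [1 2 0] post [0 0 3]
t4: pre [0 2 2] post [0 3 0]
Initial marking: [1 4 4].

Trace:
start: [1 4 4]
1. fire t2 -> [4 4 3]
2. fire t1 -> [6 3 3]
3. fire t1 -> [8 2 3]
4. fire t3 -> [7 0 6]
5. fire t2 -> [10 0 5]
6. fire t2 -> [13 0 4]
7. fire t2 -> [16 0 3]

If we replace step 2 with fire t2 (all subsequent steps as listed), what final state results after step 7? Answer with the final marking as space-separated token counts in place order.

(re-executing from step 2 with the substitution; state before step 2: [4 4 3])
2. fire t2 -> [7 4 2]
3. fire t1 -> [9 3 2]
4. fire t3 -> [8 1 5]
5. fire t2 -> [11 1 4]
6. fire t2 -> [14 1 3]
7. fire t2 -> [17 1 2]

17 1 2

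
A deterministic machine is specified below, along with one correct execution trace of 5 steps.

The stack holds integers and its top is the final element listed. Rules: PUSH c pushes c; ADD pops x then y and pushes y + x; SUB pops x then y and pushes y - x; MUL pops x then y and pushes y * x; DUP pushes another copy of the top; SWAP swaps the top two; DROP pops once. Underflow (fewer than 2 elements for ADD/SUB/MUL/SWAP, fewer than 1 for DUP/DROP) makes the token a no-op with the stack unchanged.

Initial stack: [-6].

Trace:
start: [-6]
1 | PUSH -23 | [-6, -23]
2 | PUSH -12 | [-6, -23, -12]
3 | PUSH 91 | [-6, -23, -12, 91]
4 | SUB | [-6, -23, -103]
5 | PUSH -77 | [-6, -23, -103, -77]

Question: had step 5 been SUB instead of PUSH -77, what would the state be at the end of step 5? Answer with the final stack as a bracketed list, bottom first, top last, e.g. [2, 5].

(re-executing from step 5 with the substitution; state before step 5: [-6, -23, -103])
5 | SUB | [-6, 80]

[-6, 80]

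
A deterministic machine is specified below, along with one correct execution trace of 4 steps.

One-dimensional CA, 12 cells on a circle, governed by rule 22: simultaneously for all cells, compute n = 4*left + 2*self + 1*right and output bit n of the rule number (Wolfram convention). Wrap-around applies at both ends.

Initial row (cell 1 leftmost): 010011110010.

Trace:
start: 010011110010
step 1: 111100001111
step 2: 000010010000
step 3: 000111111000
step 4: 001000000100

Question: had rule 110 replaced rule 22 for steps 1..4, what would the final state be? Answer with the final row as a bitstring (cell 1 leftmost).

(re-executing steps 1..4 under rule 110; state before step 1: 010011110010)
step 1: 110110010110
step 2: 111110111111
step 3: 000011100000
step 4: 000110100000

000110100000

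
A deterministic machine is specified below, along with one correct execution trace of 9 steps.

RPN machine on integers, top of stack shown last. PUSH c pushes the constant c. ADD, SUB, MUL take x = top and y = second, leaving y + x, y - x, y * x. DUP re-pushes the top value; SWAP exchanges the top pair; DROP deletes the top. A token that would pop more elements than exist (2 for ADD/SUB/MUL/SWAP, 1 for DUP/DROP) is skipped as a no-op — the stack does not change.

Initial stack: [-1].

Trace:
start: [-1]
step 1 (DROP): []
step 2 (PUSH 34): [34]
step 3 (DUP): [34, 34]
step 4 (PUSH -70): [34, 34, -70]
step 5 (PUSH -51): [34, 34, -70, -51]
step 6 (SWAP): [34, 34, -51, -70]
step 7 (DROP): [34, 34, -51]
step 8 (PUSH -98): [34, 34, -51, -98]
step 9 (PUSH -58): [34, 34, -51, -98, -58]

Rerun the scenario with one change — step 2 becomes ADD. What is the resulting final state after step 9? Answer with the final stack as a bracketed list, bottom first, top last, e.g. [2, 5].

[-51, -98, -58]

(re-executing from step 2 with the substitution; state before step 2: [])
step 2 (ADD): []
step 3 (DUP): []
step 4 (PUSH -70): [-70]
step 5 (PUSH -51): [-70, -51]
step 6 (SWAP): [-51, -70]
step 7 (DROP): [-51]
step 8 (PUSH -98): [-51, -98]
step 9 (PUSH -58): [-51, -98, -58]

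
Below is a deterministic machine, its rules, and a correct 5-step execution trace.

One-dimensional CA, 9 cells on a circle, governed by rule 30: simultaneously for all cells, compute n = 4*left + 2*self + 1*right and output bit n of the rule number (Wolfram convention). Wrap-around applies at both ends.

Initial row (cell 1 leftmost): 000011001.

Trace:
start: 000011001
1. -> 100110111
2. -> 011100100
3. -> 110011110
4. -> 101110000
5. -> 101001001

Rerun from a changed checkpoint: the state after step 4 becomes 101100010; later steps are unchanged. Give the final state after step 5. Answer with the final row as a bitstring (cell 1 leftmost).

state after step 4 := 101100010
5. -> 101010110

101010110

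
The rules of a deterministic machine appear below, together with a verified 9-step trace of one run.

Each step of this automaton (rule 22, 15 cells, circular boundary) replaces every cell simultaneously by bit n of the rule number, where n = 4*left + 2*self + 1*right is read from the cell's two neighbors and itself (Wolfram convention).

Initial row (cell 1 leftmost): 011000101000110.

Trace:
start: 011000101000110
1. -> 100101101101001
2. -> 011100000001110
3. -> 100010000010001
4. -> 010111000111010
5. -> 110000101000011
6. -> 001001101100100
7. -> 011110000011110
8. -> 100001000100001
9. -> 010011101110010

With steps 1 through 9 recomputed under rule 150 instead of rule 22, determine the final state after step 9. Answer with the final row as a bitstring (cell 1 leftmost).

001011000110100

(re-executing steps 1..9 under rule 150; state before step 1: 011000101000110)
1. -> 100101101101001
2. -> 011100000001110
3. -> 101010000010101
4. -> 001011000110100
5. -> 011000101000110
6. -> 100101101101001
7. -> 011100000001110
8. -> 101010000010101
9. -> 001011000110100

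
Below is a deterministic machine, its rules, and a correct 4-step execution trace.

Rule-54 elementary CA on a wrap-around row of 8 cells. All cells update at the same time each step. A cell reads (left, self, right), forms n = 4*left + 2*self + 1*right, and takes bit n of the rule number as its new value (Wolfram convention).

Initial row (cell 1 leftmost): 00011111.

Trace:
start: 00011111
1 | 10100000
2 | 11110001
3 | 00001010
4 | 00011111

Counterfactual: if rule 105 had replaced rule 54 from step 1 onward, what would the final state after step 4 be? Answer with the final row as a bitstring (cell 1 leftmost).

(re-executing steps 1..4 under rule 105; state before step 1: 00011111)
1 | 01010001
2 | 10100100
3 | 01000000
4 | 00011111

00011111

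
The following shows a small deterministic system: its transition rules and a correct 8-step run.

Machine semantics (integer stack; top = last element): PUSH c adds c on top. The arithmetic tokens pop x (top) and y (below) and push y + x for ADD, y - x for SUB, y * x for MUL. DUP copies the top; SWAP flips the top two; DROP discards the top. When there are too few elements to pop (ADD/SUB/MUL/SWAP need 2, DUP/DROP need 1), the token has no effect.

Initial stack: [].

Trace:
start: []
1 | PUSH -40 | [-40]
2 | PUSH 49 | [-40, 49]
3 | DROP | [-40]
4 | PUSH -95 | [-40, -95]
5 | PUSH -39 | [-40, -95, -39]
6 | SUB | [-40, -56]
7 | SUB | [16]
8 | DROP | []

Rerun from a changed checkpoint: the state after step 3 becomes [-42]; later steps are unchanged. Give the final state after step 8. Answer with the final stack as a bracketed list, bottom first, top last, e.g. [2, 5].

[]

state after step 3 := [-42]
4 | PUSH -95 | [-42, -95]
5 | PUSH -39 | [-42, -95, -39]
6 | SUB | [-42, -56]
7 | SUB | [14]
8 | DROP | []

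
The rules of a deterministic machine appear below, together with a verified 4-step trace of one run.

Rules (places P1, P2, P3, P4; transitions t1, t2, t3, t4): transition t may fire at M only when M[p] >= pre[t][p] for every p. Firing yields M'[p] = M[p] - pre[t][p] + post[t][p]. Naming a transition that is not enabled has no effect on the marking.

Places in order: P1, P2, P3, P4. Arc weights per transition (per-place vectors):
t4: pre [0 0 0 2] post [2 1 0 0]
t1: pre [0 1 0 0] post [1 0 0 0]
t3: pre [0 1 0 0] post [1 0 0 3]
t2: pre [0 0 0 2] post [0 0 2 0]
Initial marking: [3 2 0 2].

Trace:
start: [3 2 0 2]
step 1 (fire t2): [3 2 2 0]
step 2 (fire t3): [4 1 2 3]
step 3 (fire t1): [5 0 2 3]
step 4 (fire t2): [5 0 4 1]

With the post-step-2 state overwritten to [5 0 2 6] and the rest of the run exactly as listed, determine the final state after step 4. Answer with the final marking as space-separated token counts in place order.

state after step 2 := [5 0 2 6]
step 3 (fire t1): [5 0 2 6]
step 4 (fire t2): [5 0 4 4]

5 0 4 4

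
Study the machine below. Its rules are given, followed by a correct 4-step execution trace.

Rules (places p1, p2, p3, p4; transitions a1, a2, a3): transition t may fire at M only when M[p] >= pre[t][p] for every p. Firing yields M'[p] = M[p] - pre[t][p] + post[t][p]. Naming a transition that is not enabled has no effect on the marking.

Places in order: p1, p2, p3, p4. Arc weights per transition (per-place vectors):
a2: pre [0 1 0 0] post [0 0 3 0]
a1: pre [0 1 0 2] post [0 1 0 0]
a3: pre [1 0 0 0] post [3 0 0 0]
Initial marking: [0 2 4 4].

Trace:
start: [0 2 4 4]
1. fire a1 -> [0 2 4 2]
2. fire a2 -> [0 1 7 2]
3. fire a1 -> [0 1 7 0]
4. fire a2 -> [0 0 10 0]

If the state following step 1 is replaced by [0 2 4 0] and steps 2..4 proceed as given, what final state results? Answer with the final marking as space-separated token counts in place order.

state after step 1 := [0 2 4 0]
2. fire a2 -> [0 1 7 0]
3. fire a1 -> [0 1 7 0]
4. fire a2 -> [0 0 10 0]

0 0 10 0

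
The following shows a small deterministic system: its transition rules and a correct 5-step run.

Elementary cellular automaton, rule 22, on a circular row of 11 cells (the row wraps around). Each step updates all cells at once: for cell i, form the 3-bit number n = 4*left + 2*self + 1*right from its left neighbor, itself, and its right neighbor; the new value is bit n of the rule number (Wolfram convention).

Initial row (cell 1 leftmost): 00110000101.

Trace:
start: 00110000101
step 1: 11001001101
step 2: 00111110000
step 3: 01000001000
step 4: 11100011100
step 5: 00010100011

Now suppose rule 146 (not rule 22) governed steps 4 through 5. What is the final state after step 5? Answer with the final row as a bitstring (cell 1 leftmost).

00010100011

(re-executing steps 4..5 under rule 146; state before step 4: 01000001000)
step 4: 10100010100
step 5: 00010100011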